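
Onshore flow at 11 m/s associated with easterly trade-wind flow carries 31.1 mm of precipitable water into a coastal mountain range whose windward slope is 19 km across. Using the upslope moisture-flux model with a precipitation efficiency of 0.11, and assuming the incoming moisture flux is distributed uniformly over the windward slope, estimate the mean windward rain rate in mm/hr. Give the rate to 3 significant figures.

R ≈ 7.13 mm/hr

Incoming column moisture flux per unit ridge length: F = V × PW = 11 × 31.1 = 342.1 mm·m/s.
Spread over the 19 km slope with efficiency ε = 0.11: R = ε·F/W = 0.11 × 342.1 / 19000 m = 1.981e-03 mm/s.
R = 1.981e-03 × 3600 = 7.13 mm/hr.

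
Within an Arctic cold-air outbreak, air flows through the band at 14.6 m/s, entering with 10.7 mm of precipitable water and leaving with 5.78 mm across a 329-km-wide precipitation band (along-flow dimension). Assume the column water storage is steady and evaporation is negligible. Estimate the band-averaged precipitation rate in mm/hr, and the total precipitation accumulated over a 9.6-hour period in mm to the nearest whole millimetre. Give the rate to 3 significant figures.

R ≈ 0.786 mm/hr; total ≈ 8 mm

Column moisture flux per unit crosswind length is F = V × PW.
Inflow: F_in = 14.6 × 10.7 = 156.22 mm·m/s
Outflow: F_out = 14.6 × 5.78 = 84.388 mm·m/s
Steady-state rate R = (F_in − F_out)/L = (156.22 − 84.388) / 329000 m = 2.183e-04 mm/s.
R = 2.183e-04 × 3600 = 0.786 mm/hr.
Over 9.6 h: total = 0.786 × 9.6 = 7.5456 ≈ 8 mm.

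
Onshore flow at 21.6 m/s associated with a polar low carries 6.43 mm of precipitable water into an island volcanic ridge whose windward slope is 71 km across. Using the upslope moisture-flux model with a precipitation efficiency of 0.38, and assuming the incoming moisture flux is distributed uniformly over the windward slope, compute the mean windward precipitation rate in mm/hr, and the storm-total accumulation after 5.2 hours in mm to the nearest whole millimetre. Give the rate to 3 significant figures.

Incoming column moisture flux per unit ridge length: F = V × PW = 21.6 × 6.43 = 138.888 mm·m/s.
Spread over the 71 km slope with efficiency ε = 0.38: R = ε·F/W = 0.38 × 138.888 / 71000 m = 7.433e-04 mm/s.
R = 7.433e-04 × 3600 = 2.68 mm/hr.
Over 5.2 h: total = 2.68 × 5.2 = 13.936 ≈ 14 mm.

R ≈ 2.68 mm/hr; total ≈ 14 mm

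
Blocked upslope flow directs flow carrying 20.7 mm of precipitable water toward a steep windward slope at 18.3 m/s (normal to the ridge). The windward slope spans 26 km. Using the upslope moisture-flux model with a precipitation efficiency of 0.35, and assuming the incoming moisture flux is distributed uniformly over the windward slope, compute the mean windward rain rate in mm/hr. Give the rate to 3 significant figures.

Incoming column moisture flux per unit ridge length: F = V × PW = 18.3 × 20.7 = 378.81 mm·m/s.
Spread over the 26 km slope with efficiency ε = 0.35: R = ε·F/W = 0.35 × 378.81 / 26000 m = 5.099e-03 mm/s.
R = 5.099e-03 × 3600 = 18.4 mm/hr.

R ≈ 18.4 mm/hr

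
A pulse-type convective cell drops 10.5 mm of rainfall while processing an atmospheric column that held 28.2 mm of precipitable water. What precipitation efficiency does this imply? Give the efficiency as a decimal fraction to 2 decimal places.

ε = rainfall / PW = 10.5 / 28.2 = 0.37.

ε ≈ 0.37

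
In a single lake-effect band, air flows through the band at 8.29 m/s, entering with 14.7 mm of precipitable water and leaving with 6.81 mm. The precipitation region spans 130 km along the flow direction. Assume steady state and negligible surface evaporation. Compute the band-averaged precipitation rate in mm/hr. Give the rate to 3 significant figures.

R ≈ 1.81 mm/hr

Column moisture flux per unit crosswind length is F = V × PW.
Inflow: F_in = 8.29 × 14.7 = 121.863 mm·m/s
Outflow: F_out = 8.29 × 6.81 = 56.4549 mm·m/s
Steady-state rate R = (F_in − F_out)/L = (121.863 − 56.4549) / 130000 m = 5.031e-04 mm/s.
R = 5.031e-04 × 3600 = 1.81 mm/hr.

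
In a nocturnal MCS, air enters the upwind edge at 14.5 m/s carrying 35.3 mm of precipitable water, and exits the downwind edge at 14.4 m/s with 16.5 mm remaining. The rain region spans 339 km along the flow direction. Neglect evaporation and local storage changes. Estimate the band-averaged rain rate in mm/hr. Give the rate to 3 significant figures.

R ≈ 2.91 mm/hr

Column moisture flux per unit crosswind length is F = V × PW.
Inflow: F_in = 14.5 × 35.3 = 511.85 mm·m/s
Outflow: F_out = 14.4 × 16.5 = 237.6 mm·m/s
Steady-state rate R = (F_in − F_out)/L = (511.85 − 237.6) / 339000 m = 8.090e-04 mm/s.
R = 8.090e-04 × 3600 = 2.91 mm/hr.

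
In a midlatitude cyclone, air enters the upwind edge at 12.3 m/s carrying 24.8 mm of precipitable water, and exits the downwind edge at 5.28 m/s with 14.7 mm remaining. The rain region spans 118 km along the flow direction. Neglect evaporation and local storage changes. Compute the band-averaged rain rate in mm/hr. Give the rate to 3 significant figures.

Column moisture flux per unit crosswind length is F = V × PW.
Inflow: F_in = 12.3 × 24.8 = 305.04 mm·m/s
Outflow: F_out = 5.28 × 14.7 = 77.616 mm·m/s
Steady-state rate R = (F_in − F_out)/L = (305.04 − 77.616) / 118000 m = 1.927e-03 mm/s.
R = 1.927e-03 × 3600 = 6.94 mm/hr.

R ≈ 6.94 mm/hr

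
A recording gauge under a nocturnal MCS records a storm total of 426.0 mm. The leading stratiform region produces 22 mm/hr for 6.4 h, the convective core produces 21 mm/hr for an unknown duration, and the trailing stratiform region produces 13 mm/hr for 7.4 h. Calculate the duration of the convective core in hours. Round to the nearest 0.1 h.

duration ≈ 9.0 h

Known phases: 22 × 6.4 + 13 × 7.4 = 140.8 + 96.2 = 237 mm.
Remaining depth = 426.0 − 237 = 189 mm.
Duration = 189 / 21 = 9.0 h.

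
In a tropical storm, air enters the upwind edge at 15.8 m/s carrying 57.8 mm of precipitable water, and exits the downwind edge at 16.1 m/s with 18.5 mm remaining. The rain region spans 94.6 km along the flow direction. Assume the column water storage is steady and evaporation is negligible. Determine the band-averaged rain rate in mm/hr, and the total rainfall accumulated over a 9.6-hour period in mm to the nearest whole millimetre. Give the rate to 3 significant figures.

R ≈ 23.4 mm/hr; total ≈ 225 mm

Column moisture flux per unit crosswind length is F = V × PW.
Inflow: F_in = 15.8 × 57.8 = 913.24 mm·m/s
Outflow: F_out = 16.1 × 18.5 = 297.85 mm·m/s
Steady-state rate R = (F_in − F_out)/L = (913.24 − 297.85) / 94600 m = 6.505e-03 mm/s.
R = 6.505e-03 × 3600 = 23.4 mm/hr.
Over 9.6 h: total = 23.4 × 9.6 = 224.64 ≈ 225 mm.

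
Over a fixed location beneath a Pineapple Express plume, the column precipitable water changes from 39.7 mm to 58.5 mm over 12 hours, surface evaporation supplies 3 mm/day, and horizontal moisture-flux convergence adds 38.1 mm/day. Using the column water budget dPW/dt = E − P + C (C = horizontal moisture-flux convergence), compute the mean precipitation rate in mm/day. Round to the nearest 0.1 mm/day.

P ≈ 3.5 mm/day

dPW/dt = (58.5 − 39.7) mm / (12/24 day) = +37.600 mm/day.
P = E + C − dPW/dt = 3 + (38.1) − (+37.600) = 3.5 mm/day.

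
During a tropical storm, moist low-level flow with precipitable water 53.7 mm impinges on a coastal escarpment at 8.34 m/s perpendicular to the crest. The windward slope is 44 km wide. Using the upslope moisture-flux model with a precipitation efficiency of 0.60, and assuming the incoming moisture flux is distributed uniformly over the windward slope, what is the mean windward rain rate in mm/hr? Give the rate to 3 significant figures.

R ≈ 22.0 mm/hr

Incoming column moisture flux per unit ridge length: F = V × PW = 8.34 × 53.7 = 447.858 mm·m/s.
Spread over the 44 km slope with efficiency ε = 0.60: R = ε·F/W = 0.60 × 447.858 / 44000 m = 6.107e-03 mm/s.
R = 6.107e-03 × 3600 = 22.0 mm/hr.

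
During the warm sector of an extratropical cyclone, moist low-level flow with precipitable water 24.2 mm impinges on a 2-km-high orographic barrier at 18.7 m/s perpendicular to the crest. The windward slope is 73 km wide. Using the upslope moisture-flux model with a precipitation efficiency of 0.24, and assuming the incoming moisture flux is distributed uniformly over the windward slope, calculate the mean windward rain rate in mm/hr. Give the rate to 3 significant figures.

Incoming column moisture flux per unit ridge length: F = V × PW = 18.7 × 24.2 = 452.54 mm·m/s.
Spread over the 73 km slope with efficiency ε = 0.24: R = ε·F/W = 0.24 × 452.54 / 73000 m = 1.488e-03 mm/s.
R = 1.488e-03 × 3600 = 5.36 mm/hr.

R ≈ 5.36 mm/hr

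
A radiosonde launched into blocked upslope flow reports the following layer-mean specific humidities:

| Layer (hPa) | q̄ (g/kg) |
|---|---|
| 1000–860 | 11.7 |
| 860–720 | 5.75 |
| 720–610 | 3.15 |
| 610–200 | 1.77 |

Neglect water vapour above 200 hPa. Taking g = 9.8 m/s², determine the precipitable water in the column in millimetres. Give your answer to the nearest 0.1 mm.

PW ≈ 35.9 mm

Precipitable water is the column-integrated vapour mass per unit area: PW = (1/g) Σ q̄ Δp, with q in kg/kg and Δp in Pa (1 kg/m² of water = 1 mm).
Layer 1000–860 hPa: Δp = 140 hPa = 14000 Pa, q̄ = 0.0117 kg/kg → 0.0117 × 14000 / 9.8 = 16.71 mm
Layer 860–720 hPa: Δp = 140 hPa = 14000 Pa, q̄ = 0.00575 kg/kg → 0.00575 × 14000 / 9.8 = 8.21 mm
Layer 720–610 hPa: Δp = 110 hPa = 11000 Pa, q̄ = 0.00315 kg/kg → 0.00315 × 11000 / 9.8 = 3.54 mm
Layer 610–200 hPa: Δp = 410 hPa = 41000 Pa, q̄ = 0.00177 kg/kg → 0.00177 × 41000 / 9.8 = 7.41 mm
PW = 16.71 + 8.21 + 3.54 + 7.41 = 35.87 ≈ 35.9 mm.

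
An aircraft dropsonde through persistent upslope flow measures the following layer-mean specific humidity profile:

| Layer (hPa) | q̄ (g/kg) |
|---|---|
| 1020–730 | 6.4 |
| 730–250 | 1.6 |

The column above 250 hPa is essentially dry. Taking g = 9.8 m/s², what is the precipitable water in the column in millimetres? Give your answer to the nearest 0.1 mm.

PW ≈ 26.8 mm

Precipitable water is the column-integrated vapour mass per unit area: PW = (1/g) Σ q̄ Δp, with q in kg/kg and Δp in Pa (1 kg/m² of water = 1 mm).
Layer 1020–730 hPa: Δp = 290 hPa = 29000 Pa, q̄ = 0.0064 kg/kg → 0.0064 × 29000 / 9.8 = 18.94 mm
Layer 730–250 hPa: Δp = 480 hPa = 48000 Pa, q̄ = 0.0016 kg/kg → 0.0016 × 48000 / 9.8 = 7.84 mm
PW = 18.94 + 7.84 = 26.78 ≈ 26.8 mm.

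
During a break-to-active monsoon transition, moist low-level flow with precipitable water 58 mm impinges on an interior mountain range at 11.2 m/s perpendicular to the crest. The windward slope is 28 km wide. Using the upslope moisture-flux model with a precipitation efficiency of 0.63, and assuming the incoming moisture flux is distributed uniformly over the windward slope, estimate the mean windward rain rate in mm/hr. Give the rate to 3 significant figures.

Incoming column moisture flux per unit ridge length: F = V × PW = 11.2 × 58 = 649.6 mm·m/s.
Spread over the 28 km slope with efficiency ε = 0.63: R = ε·F/W = 0.63 × 649.6 / 28000 m = 1.462e-02 mm/s.
R = 1.462e-02 × 3600 = 52.6 mm/hr.

R ≈ 52.6 mm/hr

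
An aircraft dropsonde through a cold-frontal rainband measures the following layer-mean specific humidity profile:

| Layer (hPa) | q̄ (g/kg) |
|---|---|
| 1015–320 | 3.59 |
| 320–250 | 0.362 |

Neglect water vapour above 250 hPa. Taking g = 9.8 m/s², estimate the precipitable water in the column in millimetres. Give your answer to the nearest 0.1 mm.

Precipitable water is the column-integrated vapour mass per unit area: PW = (1/g) Σ q̄ Δp, with q in kg/kg and Δp in Pa (1 kg/m² of water = 1 mm).
Layer 1015–320 hPa: Δp = 695 hPa = 69500 Pa, q̄ = 0.00359 kg/kg → 0.00359 × 69500 / 9.8 = 25.46 mm
Layer 320–250 hPa: Δp = 70 hPa = 7000 Pa, q̄ = 0.000362 kg/kg → 0.000362 × 7000 / 9.8 = 0.26 mm
PW = 25.46 + 0.26 = 25.72 ≈ 25.7 mm.

PW ≈ 25.7 mm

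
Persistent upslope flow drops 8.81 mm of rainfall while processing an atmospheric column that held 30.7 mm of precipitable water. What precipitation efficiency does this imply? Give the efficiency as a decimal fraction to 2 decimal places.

ε ≈ 0.29

ε = rainfall / PW = 8.81 / 30.7 = 0.29.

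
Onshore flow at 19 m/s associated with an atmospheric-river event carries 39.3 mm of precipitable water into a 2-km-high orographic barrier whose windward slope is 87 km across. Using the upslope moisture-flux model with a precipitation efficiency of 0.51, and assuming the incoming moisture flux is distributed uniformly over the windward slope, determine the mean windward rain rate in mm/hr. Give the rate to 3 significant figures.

R ≈ 15.8 mm/hr

Incoming column moisture flux per unit ridge length: F = V × PW = 19 × 39.3 = 746.7 mm·m/s.
Spread over the 87 km slope with efficiency ε = 0.51: R = ε·F/W = 0.51 × 746.7 / 87000 m = 4.377e-03 mm/s.
R = 4.377e-03 × 3600 = 15.8 mm/hr.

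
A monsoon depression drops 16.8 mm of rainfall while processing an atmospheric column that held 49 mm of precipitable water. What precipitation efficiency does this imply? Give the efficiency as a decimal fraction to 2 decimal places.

ε ≈ 0.34

ε = rainfall / PW = 16.8 / 49 = 0.34.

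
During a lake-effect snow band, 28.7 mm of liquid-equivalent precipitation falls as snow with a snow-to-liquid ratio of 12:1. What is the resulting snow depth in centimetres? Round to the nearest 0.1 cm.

snow depth ≈ 34.4 cm

Snow depth = liquid × ratio = 28.7 mm × 12 = 344.4 mm = 34.4 cm.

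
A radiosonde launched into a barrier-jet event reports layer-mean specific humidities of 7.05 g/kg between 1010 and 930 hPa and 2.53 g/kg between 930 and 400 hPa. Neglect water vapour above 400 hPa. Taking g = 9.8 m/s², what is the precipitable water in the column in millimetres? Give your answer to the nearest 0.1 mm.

PW ≈ 19.4 mm

Precipitable water is the column-integrated vapour mass per unit area: PW = (1/g) Σ q̄ Δp, with q in kg/kg and Δp in Pa (1 kg/m² of water = 1 mm).
Layer 1010–930 hPa: Δp = 80 hPa = 8000 Pa, q̄ = 0.00705 kg/kg → 0.00705 × 8000 / 9.8 = 5.76 mm
Layer 930–400 hPa: Δp = 530 hPa = 53000 Pa, q̄ = 0.00253 kg/kg → 0.00253 × 53000 / 9.8 = 13.68 mm
PW = 5.76 + 13.68 = 19.44 ≈ 19.4 mm.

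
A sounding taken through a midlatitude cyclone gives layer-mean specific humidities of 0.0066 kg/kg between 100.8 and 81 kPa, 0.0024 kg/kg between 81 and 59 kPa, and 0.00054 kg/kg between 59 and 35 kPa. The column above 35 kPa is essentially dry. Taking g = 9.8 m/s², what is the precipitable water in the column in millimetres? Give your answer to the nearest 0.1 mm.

Precipitable water is the column-integrated vapour mass per unit area: PW = (1/g) Σ q̄ Δp, with q in kg/kg and Δp in Pa (1 kg/m² of water = 1 mm).
Layer 100.8–81 kPa: Δp = 198 hPa = 19800 Pa, q̄ = 0.0066 kg/kg → 0.0066 × 19800 / 9.8 = 13.33 mm
Layer 81–59 kPa: Δp = 220 hPa = 22000 Pa, q̄ = 0.0024 kg/kg → 0.0024 × 22000 / 9.8 = 5.39 mm
Layer 59–35 kPa: Δp = 240 hPa = 24000 Pa, q̄ = 0.00054 kg/kg → 0.00054 × 24000 / 9.8 = 1.32 mm
PW = 13.33 + 5.39 + 1.32 = 20.04 ≈ 20.0 mm.

PW ≈ 20.0 mm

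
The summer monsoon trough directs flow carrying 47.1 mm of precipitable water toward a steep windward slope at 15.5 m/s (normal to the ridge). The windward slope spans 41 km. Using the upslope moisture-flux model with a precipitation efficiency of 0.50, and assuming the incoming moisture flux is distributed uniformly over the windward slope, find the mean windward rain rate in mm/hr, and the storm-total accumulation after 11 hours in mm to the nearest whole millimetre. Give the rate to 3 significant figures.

R ≈ 32.1 mm/hr; total ≈ 353 mm

Incoming column moisture flux per unit ridge length: F = V × PW = 15.5 × 47.1 = 730.05 mm·m/s.
Spread over the 41 km slope with efficiency ε = 0.50: R = ε·F/W = 0.50 × 730.05 / 41000 m = 8.903e-03 mm/s.
R = 8.903e-03 × 3600 = 32.1 mm/hr.
Over 11 h: total = 32.1 × 11 = 353.1 ≈ 353 mm.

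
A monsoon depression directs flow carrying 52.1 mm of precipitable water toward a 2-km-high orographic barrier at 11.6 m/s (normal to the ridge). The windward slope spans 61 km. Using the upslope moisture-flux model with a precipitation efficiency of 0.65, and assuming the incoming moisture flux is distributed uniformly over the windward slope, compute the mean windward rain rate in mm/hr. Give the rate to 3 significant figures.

R ≈ 23.2 mm/hr

Incoming column moisture flux per unit ridge length: F = V × PW = 11.6 × 52.1 = 604.36 mm·m/s.
Spread over the 61 km slope with efficiency ε = 0.65: R = ε·F/W = 0.65 × 604.36 / 61000 m = 6.440e-03 mm/s.
R = 6.440e-03 × 3600 = 23.2 mm/hr.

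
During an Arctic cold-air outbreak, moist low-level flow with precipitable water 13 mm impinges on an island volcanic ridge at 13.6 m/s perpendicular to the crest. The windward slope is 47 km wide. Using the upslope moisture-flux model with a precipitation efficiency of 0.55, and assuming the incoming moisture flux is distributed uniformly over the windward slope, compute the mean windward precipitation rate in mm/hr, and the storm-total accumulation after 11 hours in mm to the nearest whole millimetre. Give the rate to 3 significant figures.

Incoming column moisture flux per unit ridge length: F = V × PW = 13.6 × 13 = 176.8 mm·m/s.
Spread over the 47 km slope with efficiency ε = 0.55: R = ε·F/W = 0.55 × 176.8 / 47000 m = 2.069e-03 mm/s.
R = 2.069e-03 × 3600 = 7.45 mm/hr.
Over 11 h: total = 7.45 × 11 = 81.95 ≈ 82 mm.

R ≈ 7.45 mm/hr; total ≈ 82 mm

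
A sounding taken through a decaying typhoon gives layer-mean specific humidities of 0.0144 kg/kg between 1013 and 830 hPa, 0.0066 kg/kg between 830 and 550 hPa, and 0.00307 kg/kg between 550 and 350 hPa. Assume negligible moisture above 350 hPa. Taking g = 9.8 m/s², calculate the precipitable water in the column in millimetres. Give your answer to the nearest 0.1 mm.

PW ≈ 52.0 mm

Precipitable water is the column-integrated vapour mass per unit area: PW = (1/g) Σ q̄ Δp, with q in kg/kg and Δp in Pa (1 kg/m² of water = 1 mm).
Layer 1013–830 hPa: Δp = 183 hPa = 18300 Pa, q̄ = 0.0144 kg/kg → 0.0144 × 18300 / 9.8 = 26.89 mm
Layer 830–550 hPa: Δp = 280 hPa = 28000 Pa, q̄ = 0.0066 kg/kg → 0.0066 × 28000 / 9.8 = 18.86 mm
Layer 550–350 hPa: Δp = 200 hPa = 20000 Pa, q̄ = 0.00307 kg/kg → 0.00307 × 20000 / 9.8 = 6.27 mm
PW = 26.89 + 18.86 + 6.27 = 52.02 ≈ 52.0 mm.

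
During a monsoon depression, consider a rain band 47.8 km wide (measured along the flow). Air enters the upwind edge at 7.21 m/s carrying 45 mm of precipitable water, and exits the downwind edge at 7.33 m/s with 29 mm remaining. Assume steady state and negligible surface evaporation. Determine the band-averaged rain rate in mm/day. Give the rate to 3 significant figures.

Column moisture flux per unit crosswind length is F = V × PW.
Inflow: F_in = 7.21 × 45 = 324.45 mm·m/s
Outflow: F_out = 7.33 × 29 = 212.57 mm·m/s
Steady-state rate R = (F_in − F_out)/L = (324.45 − 212.57) / 47800 m = 2.341e-03 mm/s.
R = 2.341e-03 × 3600 × 24 = 202 mm/day.

R ≈ 202 mm/day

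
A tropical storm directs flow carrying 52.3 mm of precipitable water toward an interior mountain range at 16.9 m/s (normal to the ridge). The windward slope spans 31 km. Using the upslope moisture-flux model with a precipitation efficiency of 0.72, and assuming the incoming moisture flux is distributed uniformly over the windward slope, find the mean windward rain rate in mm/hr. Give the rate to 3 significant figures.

Incoming column moisture flux per unit ridge length: F = V × PW = 16.9 × 52.3 = 883.87 mm·m/s.
Spread over the 31 km slope with efficiency ε = 0.72: R = ε·F/W = 0.72 × 883.87 / 31000 m = 2.053e-02 mm/s.
R = 2.053e-02 × 3600 = 73.9 mm/hr.

R ≈ 73.9 mm/hr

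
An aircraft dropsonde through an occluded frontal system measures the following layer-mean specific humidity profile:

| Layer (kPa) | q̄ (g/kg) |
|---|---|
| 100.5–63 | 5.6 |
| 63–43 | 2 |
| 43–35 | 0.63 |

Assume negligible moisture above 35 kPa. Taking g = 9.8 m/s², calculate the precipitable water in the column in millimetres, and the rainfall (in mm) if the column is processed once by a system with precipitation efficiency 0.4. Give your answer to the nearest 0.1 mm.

PW ≈ 26.0 mm; rainfall ≈ 10.4 mm

Precipitable water is the column-integrated vapour mass per unit area: PW = (1/g) Σ q̄ Δp, with q in kg/kg and Δp in Pa (1 kg/m² of water = 1 mm).
Layer 100.5–63 kPa: Δp = 375 hPa = 37500 Pa, q̄ = 0.0056 kg/kg → 0.0056 × 37500 / 9.8 = 21.43 mm
Layer 63–43 kPa: Δp = 200 hPa = 20000 Pa, q̄ = 0.002 kg/kg → 0.002 × 20000 / 9.8 = 4.08 mm
Layer 43–35 kPa: Δp = 80 hPa = 8000 Pa, q̄ = 0.00063 kg/kg → 0.00063 × 8000 / 9.8 = 0.51 mm
PW = 21.43 + 4.08 + 0.51 = 26.02 ≈ 26.0 mm.
Rainfall = ε × PW = 0.4 × 26.0 = 10.4 mm.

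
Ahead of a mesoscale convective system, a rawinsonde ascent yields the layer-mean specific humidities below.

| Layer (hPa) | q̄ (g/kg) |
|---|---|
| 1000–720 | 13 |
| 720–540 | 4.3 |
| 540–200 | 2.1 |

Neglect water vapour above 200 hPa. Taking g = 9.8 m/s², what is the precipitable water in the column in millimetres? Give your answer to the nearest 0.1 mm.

PW ≈ 52.3 mm

Precipitable water is the column-integrated vapour mass per unit area: PW = (1/g) Σ q̄ Δp, with q in kg/kg and Δp in Pa (1 kg/m² of water = 1 mm).
Layer 1000–720 hPa: Δp = 280 hPa = 28000 Pa, q̄ = 0.013 kg/kg → 0.013 × 28000 / 9.8 = 37.14 mm
Layer 720–540 hPa: Δp = 180 hPa = 18000 Pa, q̄ = 0.0043 kg/kg → 0.0043 × 18000 / 9.8 = 7.90 mm
Layer 540–200 hPa: Δp = 340 hPa = 34000 Pa, q̄ = 0.0021 kg/kg → 0.0021 × 34000 / 9.8 = 7.29 mm
PW = 37.14 + 7.90 + 7.29 = 52.33 ≈ 52.3 mm.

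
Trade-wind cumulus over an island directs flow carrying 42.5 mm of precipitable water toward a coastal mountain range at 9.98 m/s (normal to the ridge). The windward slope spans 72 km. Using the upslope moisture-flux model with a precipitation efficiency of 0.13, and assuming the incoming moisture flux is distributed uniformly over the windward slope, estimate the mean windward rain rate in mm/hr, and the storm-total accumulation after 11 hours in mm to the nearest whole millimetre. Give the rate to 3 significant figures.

R ≈ 2.76 mm/hr; total ≈ 30 mm

Incoming column moisture flux per unit ridge length: F = V × PW = 9.98 × 42.5 = 424.15 mm·m/s.
Spread over the 72 km slope with efficiency ε = 0.13: R = ε·F/W = 0.13 × 424.15 / 72000 m = 7.658e-04 mm/s.
R = 7.658e-04 × 3600 = 2.76 mm/hr.
Over 11 h: total = 2.76 × 11 = 30.36 ≈ 30 mm.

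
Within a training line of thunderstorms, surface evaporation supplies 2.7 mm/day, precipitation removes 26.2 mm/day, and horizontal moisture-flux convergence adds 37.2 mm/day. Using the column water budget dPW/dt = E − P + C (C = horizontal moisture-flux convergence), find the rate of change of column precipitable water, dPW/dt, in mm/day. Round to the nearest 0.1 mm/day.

dPW/dt = E − P + C = 2.7 − 26.2 + (37.2) = 13.7 mm/day.

dPW/dt ≈ 13.7 mm/day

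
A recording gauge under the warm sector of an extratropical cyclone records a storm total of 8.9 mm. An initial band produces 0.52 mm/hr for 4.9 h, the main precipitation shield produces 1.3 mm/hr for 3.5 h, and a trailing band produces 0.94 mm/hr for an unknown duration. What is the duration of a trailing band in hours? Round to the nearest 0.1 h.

duration ≈ 1.9 h

Known phases: 0.52 × 4.9 + 1.3 × 3.5 = 2.548 + 4.55 = 7.098 mm.
Remaining depth = 8.9 − 7.098 = 1.802 mm.
Duration = 1.802 / 0.94 = 1.9 h.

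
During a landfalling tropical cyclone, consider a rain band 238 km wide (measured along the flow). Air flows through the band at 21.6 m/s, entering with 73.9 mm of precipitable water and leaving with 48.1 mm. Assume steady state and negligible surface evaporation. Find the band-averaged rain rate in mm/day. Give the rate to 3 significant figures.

R ≈ 202 mm/day

Column moisture flux per unit crosswind length is F = V × PW.
Inflow: F_in = 21.6 × 73.9 = 1596.24 mm·m/s
Outflow: F_out = 21.6 × 48.1 = 1038.96 mm·m/s
Steady-state rate R = (F_in − F_out)/L = (1596.24 − 1038.96) / 238000 m = 2.342e-03 mm/s.
R = 2.342e-03 × 3600 × 24 = 202 mm/day.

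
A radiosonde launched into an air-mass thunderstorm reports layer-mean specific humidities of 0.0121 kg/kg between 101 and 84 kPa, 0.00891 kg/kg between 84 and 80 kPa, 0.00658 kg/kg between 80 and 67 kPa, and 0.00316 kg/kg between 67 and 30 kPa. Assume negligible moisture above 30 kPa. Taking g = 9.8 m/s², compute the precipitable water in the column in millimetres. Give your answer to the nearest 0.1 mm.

PW ≈ 45.3 mm

Precipitable water is the column-integrated vapour mass per unit area: PW = (1/g) Σ q̄ Δp, with q in kg/kg and Δp in Pa (1 kg/m² of water = 1 mm).
Layer 101–84 kPa: Δp = 170 hPa = 17000 Pa, q̄ = 0.0121 kg/kg → 0.0121 × 17000 / 9.8 = 20.99 mm
Layer 84–80 kPa: Δp = 40 hPa = 4000 Pa, q̄ = 0.00891 kg/kg → 0.00891 × 4000 / 9.8 = 3.64 mm
Layer 80–67 kPa: Δp = 130 hPa = 13000 Pa, q̄ = 0.00658 kg/kg → 0.00658 × 13000 / 9.8 = 8.73 mm
Layer 67–30 kPa: Δp = 370 hPa = 37000 Pa, q̄ = 0.00316 kg/kg → 0.00316 × 37000 / 9.8 = 11.93 mm
PW = 20.99 + 3.64 + 8.73 + 11.93 = 45.29 ≈ 45.3 mm.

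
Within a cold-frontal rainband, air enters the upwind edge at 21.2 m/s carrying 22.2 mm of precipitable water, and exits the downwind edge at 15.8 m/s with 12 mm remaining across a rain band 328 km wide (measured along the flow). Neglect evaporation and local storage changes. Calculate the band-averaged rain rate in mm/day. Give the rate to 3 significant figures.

Column moisture flux per unit crosswind length is F = V × PW.
Inflow: F_in = 21.2 × 22.2 = 470.64 mm·m/s
Outflow: F_out = 15.8 × 12 = 189.6 mm·m/s
Steady-state rate R = (F_in − F_out)/L = (470.64 − 189.6) / 328000 m = 8.568e-04 mm/s.
R = 8.568e-04 × 3600 × 24 = 74.0 mm/day.

R ≈ 74.0 mm/day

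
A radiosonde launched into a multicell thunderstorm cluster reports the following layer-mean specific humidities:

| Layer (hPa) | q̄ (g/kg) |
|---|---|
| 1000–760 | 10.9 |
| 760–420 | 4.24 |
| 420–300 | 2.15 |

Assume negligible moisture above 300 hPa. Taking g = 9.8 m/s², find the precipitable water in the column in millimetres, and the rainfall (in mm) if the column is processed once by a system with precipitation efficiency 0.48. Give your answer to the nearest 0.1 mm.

Precipitable water is the column-integrated vapour mass per unit area: PW = (1/g) Σ q̄ Δp, with q in kg/kg and Δp in Pa (1 kg/m² of water = 1 mm).
Layer 1000–760 hPa: Δp = 240 hPa = 24000 Pa, q̄ = 0.0109 kg/kg → 0.0109 × 24000 / 9.8 = 26.69 mm
Layer 760–420 hPa: Δp = 340 hPa = 34000 Pa, q̄ = 0.00424 kg/kg → 0.00424 × 34000 / 9.8 = 14.71 mm
Layer 420–300 hPa: Δp = 120 hPa = 12000 Pa, q̄ = 0.00215 kg/kg → 0.00215 × 12000 / 9.8 = 2.63 mm
PW = 26.69 + 14.71 + 2.63 = 44.03 ≈ 44.0 mm.
Rainfall = ε × PW = 0.48 × 44.0 = 21.1 mm.

PW ≈ 44.0 mm; rainfall ≈ 21.1 mm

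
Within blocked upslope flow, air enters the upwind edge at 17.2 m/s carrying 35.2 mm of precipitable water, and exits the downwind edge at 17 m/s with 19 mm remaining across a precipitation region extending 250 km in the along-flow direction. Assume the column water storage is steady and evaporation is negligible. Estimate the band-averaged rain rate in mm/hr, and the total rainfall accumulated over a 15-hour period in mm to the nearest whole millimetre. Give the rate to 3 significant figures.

Column moisture flux per unit crosswind length is F = V × PW.
Inflow: F_in = 17.2 × 35.2 = 605.44 mm·m/s
Outflow: F_out = 17 × 19 = 323 mm·m/s
Steady-state rate R = (F_in − F_out)/L = (605.44 − 323) / 250000 m = 1.130e-03 mm/s.
R = 1.130e-03 × 3600 = 4.07 mm/hr.
Over 15 h: total = 4.07 × 15 = 61.05 ≈ 61 mm.

R ≈ 4.07 mm/hr; total ≈ 61 mm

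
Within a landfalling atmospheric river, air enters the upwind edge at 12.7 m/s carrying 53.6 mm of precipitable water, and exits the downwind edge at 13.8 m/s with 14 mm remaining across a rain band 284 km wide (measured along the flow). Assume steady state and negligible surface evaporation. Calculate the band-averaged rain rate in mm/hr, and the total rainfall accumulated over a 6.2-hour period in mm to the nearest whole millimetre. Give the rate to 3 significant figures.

R ≈ 6.18 mm/hr; total ≈ 38 mm

Column moisture flux per unit crosswind length is F = V × PW.
Inflow: F_in = 12.7 × 53.6 = 680.72 mm·m/s
Outflow: F_out = 13.8 × 14 = 193.2 mm·m/s
Steady-state rate R = (F_in − F_out)/L = (680.72 − 193.2) / 284000 m = 1.717e-03 mm/s.
R = 1.717e-03 × 3600 = 6.18 mm/hr.
Over 6.2 h: total = 6.18 × 6.2 = 38.316 ≈ 38 mm.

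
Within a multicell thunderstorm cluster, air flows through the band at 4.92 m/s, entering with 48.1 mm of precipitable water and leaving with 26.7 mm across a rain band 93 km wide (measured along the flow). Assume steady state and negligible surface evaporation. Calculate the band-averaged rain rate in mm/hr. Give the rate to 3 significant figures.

Column moisture flux per unit crosswind length is F = V × PW.
Inflow: F_in = 4.92 × 48.1 = 236.652 mm·m/s
Outflow: F_out = 4.92 × 26.7 = 131.364 mm·m/s
Steady-state rate R = (F_in − F_out)/L = (236.652 − 131.364) / 93000 m = 1.132e-03 mm/s.
R = 1.132e-03 × 3600 = 4.08 mm/hr.

R ≈ 4.08 mm/hr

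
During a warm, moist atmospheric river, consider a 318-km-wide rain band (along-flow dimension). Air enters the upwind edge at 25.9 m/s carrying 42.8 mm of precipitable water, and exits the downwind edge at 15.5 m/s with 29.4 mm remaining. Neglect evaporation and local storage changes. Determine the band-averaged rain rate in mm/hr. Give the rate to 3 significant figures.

R ≈ 7.39 mm/hr

Column moisture flux per unit crosswind length is F = V × PW.
Inflow: F_in = 25.9 × 42.8 = 1108.52 mm·m/s
Outflow: F_out = 15.5 × 29.4 = 455.7 mm·m/s
Steady-state rate R = (F_in − F_out)/L = (1108.52 − 455.7) / 318000 m = 2.053e-03 mm/s.
R = 2.053e-03 × 3600 = 7.39 mm/hr.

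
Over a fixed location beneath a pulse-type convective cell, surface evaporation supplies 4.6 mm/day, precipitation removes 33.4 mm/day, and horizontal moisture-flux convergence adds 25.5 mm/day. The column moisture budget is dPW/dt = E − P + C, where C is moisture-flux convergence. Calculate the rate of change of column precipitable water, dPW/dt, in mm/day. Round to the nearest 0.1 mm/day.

dPW/dt = E − P + C = 4.6 − 33.4 + (25.5) = -3.3 mm/day.

dPW/dt ≈ -3.3 mm/day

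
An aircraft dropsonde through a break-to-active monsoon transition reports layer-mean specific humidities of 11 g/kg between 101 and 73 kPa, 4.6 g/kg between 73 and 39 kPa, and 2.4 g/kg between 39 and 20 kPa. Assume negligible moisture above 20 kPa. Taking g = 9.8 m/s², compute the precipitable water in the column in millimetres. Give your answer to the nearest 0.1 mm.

Precipitable water is the column-integrated vapour mass per unit area: PW = (1/g) Σ q̄ Δp, with q in kg/kg and Δp in Pa (1 kg/m² of water = 1 mm).
Layer 101–73 kPa: Δp = 280 hPa = 28000 Pa, q̄ = 0.011 kg/kg → 0.011 × 28000 / 9.8 = 31.43 mm
Layer 73–39 kPa: Δp = 340 hPa = 34000 Pa, q̄ = 0.0046 kg/kg → 0.0046 × 34000 / 9.8 = 15.96 mm
Layer 39–20 kPa: Δp = 190 hPa = 19000 Pa, q̄ = 0.0024 kg/kg → 0.0024 × 19000 / 9.8 = 4.65 mm
PW = 31.43 + 15.96 + 4.65 = 52.04 ≈ 52.0 mm.

PW ≈ 52.0 mm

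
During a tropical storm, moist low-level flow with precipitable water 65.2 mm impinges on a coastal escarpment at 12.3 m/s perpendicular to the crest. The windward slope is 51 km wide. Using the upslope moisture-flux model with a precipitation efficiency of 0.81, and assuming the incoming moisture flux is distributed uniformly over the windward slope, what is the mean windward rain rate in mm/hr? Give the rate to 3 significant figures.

R ≈ 45.9 mm/hr

Incoming column moisture flux per unit ridge length: F = V × PW = 12.3 × 65.2 = 801.96 mm·m/s.
Spread over the 51 km slope with efficiency ε = 0.81: R = ε·F/W = 0.81 × 801.96 / 51000 m = 1.274e-02 mm/s.
R = 1.274e-02 × 3600 = 45.9 mm/hr.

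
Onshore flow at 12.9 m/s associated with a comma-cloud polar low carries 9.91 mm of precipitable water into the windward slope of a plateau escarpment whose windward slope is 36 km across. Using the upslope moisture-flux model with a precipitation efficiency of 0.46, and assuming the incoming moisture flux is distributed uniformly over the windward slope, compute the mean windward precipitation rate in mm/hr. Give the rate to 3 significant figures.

Incoming column moisture flux per unit ridge length: F = V × PW = 12.9 × 9.91 = 127.839 mm·m/s.
Spread over the 36 km slope with efficiency ε = 0.46: R = ε·F/W = 0.46 × 127.839 / 36000 m = 1.633e-03 mm/s.
R = 1.633e-03 × 3600 = 5.88 mm/hr.

R ≈ 5.88 mm/hr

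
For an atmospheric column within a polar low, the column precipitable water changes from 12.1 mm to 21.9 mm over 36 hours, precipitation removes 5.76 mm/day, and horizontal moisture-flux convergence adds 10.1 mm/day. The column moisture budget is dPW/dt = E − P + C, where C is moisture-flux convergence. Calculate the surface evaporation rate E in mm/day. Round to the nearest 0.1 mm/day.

dPW/dt = (21.9 − 12.1) mm / (36/24 day) = +6.533 mm/day.
E = dPW/dt + P − C = (+6.533) + 5.76 − (10.1) = 2.2 mm/day.

E ≈ 2.2 mm/day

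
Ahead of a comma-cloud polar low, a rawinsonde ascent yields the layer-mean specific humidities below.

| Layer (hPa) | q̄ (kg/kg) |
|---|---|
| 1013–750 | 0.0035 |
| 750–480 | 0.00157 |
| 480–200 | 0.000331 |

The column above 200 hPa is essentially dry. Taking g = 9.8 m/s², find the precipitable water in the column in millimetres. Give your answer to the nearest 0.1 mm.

Precipitable water is the column-integrated vapour mass per unit area: PW = (1/g) Σ q̄ Δp, with q in kg/kg and Δp in Pa (1 kg/m² of water = 1 mm).
Layer 1013–750 hPa: Δp = 263 hPa = 26300 Pa, q̄ = 0.0035 kg/kg → 0.0035 × 26300 / 9.8 = 9.39 mm
Layer 750–480 hPa: Δp = 270 hPa = 27000 Pa, q̄ = 0.00157 kg/kg → 0.00157 × 27000 / 9.8 = 4.33 mm
Layer 480–200 hPa: Δp = 280 hPa = 28000 Pa, q̄ = 0.000331 kg/kg → 0.000331 × 28000 / 9.8 = 0.95 mm
PW = 9.39 + 4.33 + 0.95 = 14.67 ≈ 14.7 mm.

PW ≈ 14.7 mm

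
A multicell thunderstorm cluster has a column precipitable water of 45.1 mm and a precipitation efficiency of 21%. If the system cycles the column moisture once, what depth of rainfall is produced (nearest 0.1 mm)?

Rainfall = ε × PW = 0.21 × 45.1 = 9.5 mm.

rainfall ≈ 9.5 mm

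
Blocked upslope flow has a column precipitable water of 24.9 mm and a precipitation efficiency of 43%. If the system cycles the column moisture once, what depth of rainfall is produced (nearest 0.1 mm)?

rainfall ≈ 10.7 mm

Rainfall = ε × PW = 0.43 × 24.9 = 10.7 mm.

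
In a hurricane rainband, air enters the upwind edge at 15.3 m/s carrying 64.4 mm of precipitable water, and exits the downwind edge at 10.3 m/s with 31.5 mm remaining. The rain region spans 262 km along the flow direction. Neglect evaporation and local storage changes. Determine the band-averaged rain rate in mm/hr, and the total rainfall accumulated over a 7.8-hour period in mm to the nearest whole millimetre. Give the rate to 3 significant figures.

Column moisture flux per unit crosswind length is F = V × PW.
Inflow: F_in = 15.3 × 64.4 = 985.32 mm·m/s
Outflow: F_out = 10.3 × 31.5 = 324.45 mm·m/s
Steady-state rate R = (F_in − F_out)/L = (985.32 − 324.45) / 262000 m = 2.522e-03 mm/s.
R = 2.522e-03 × 3600 = 9.08 mm/hr.
Over 7.8 h: total = 9.08 × 7.8 = 70.824 ≈ 71 mm.

R ≈ 9.08 mm/hr; total ≈ 71 mm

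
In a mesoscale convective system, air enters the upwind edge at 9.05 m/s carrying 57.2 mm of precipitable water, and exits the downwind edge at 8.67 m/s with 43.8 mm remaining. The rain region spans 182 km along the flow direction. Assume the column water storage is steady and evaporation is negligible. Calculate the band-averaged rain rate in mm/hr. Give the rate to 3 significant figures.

Column moisture flux per unit crosswind length is F = V × PW.
Inflow: F_in = 9.05 × 57.2 = 517.66 mm·m/s
Outflow: F_out = 8.67 × 43.8 = 379.746 mm·m/s
Steady-state rate R = (F_in − F_out)/L = (517.66 − 379.746) / 182000 m = 7.578e-04 mm/s.
R = 7.578e-04 × 3600 = 2.73 mm/hr.

R ≈ 2.73 mm/hr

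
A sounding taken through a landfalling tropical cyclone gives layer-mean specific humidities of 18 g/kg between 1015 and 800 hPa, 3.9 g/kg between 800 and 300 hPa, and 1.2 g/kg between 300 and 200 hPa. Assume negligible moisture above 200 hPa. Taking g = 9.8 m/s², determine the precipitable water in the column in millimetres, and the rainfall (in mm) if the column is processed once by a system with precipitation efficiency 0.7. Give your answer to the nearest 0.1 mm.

Precipitable water is the column-integrated vapour mass per unit area: PW = (1/g) Σ q̄ Δp, with q in kg/kg and Δp in Pa (1 kg/m² of water = 1 mm).
Layer 1015–800 hPa: Δp = 215 hPa = 21500 Pa, q̄ = 0.018 kg/kg → 0.018 × 21500 / 9.8 = 39.49 mm
Layer 800–300 hPa: Δp = 500 hPa = 50000 Pa, q̄ = 0.0039 kg/kg → 0.0039 × 50000 / 9.8 = 19.90 mm
Layer 300–200 hPa: Δp = 100 hPa = 10000 Pa, q̄ = 0.0012 kg/kg → 0.0012 × 10000 / 9.8 = 1.22 mm
PW = 39.49 + 19.90 + 1.22 = 60.61 ≈ 60.6 mm.
Rainfall = ε × PW = 0.7 × 60.6 = 42.4 mm.

PW ≈ 60.6 mm; rainfall ≈ 42.4 mm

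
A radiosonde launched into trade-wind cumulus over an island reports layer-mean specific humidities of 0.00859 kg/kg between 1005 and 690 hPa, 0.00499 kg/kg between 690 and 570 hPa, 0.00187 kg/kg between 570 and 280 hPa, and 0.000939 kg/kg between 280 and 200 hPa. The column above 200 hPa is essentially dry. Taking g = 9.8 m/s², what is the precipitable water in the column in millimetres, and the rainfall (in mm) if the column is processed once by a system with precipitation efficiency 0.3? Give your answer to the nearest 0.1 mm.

PW ≈ 40.0 mm; rainfall ≈ 12.0 mm

Precipitable water is the column-integrated vapour mass per unit area: PW = (1/g) Σ q̄ Δp, with q in kg/kg and Δp in Pa (1 kg/m² of water = 1 mm).
Layer 1005–690 hPa: Δp = 315 hPa = 31500 Pa, q̄ = 0.00859 kg/kg → 0.00859 × 31500 / 9.8 = 27.61 mm
Layer 690–570 hPa: Δp = 120 hPa = 12000 Pa, q̄ = 0.00499 kg/kg → 0.00499 × 12000 / 9.8 = 6.11 mm
Layer 570–280 hPa: Δp = 290 hPa = 29000 Pa, q̄ = 0.00187 kg/kg → 0.00187 × 29000 / 9.8 = 5.53 mm
Layer 280–200 hPa: Δp = 80 hPa = 8000 Pa, q̄ = 0.000939 kg/kg → 0.000939 × 8000 / 9.8 = 0.77 mm
PW = 27.61 + 6.11 + 5.53 + 0.77 = 40.02 ≈ 40.0 mm.
Rainfall = ε × PW = 0.3 × 40.0 = 12.0 mm.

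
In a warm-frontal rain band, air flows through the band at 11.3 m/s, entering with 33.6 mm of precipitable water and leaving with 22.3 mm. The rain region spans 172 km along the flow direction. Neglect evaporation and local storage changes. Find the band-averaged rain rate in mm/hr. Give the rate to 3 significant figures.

R ≈ 2.67 mm/hr

Column moisture flux per unit crosswind length is F = V × PW.
Inflow: F_in = 11.3 × 33.6 = 379.68 mm·m/s
Outflow: F_out = 11.3 × 22.3 = 251.99 mm·m/s
Steady-state rate R = (F_in − F_out)/L = (379.68 − 251.99) / 172000 m = 7.424e-04 mm/s.
R = 7.424e-04 × 3600 = 2.67 mm/hr.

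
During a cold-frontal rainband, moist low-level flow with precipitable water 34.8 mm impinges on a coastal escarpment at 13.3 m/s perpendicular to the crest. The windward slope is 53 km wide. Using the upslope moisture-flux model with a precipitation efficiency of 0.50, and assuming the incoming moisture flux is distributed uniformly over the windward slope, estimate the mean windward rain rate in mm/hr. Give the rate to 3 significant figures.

Incoming column moisture flux per unit ridge length: F = V × PW = 13.3 × 34.8 = 462.84 mm·m/s.
Spread over the 53 km slope with efficiency ε = 0.50: R = ε·F/W = 0.50 × 462.84 / 53000 m = 4.366e-03 mm/s.
R = 4.366e-03 × 3600 = 15.7 mm/hr.

R ≈ 15.7 mm/hr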